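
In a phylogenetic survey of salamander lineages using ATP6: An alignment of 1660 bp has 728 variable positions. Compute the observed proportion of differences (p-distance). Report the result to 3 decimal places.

p = 728/1660 = 0.438554… ≈ 0.439 (to 3 d.p.).

0.439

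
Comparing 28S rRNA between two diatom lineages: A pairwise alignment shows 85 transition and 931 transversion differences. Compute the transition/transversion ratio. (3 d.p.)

0.091

R = 85/931 = 0.091299… ≈ 0.091 (to 3 d.p.).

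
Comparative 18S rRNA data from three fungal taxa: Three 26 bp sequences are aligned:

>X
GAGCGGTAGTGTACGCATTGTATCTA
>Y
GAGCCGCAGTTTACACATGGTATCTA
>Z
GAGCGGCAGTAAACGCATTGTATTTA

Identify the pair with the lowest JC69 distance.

X–Y: 5/26 differ, p = 0.192, d = 0.222.
X–Z: 4/26 differ, p = 0.154, d = 0.172.
Y–Z: 6/26 differ, p = 0.231, d = 0.276.
The smallest distance is between X and Z.

X and Z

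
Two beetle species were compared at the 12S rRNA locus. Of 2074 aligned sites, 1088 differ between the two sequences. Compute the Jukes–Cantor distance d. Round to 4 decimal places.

0.9016

p = 1088/2074 ≈ 0.52459.
d = −(3/4) ln(1 − 4p/3) = −0.75 ln(1 − 0.699453) = −0.75 ln(0.300547)
  = −0.75 × (-1.202151) = 0.901613 substitutions/site.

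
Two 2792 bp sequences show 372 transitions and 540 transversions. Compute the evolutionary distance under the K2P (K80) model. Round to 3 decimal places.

P = 372/2792 ≈ 0.133238 and Q = 540/2792 ≈ 0.19341.
Under the Kimura two-parameter model, d = −½ ln(1 − 2P − Q) − ¼ ln(1 − 2Q).
1 − 2P − Q = 0.540114, giving −½ ln(0.540114) = 0.307988.
1 − 2Q = 0.61318, giving −¼ ln(0.61318) = 0.122274.
d = 0.307988 + 0.122274 = 0.430262.

0.430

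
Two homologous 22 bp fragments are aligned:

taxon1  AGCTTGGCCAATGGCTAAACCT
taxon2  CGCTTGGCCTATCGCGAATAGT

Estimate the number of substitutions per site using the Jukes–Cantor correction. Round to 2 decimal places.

0.41

The sequences differ at 7 of 22 sites (1, 10, 13, 16, 19, 20, 21), so p = 7/22 ≈ 0.318182.
d = −(3/4) ln(1 − 4p/3) = −0.75 ln(1 − 0.424243) = −0.75 ln(0.575757)
  = −0.75 × (-0.552070) = 0.414053 substitutions/site.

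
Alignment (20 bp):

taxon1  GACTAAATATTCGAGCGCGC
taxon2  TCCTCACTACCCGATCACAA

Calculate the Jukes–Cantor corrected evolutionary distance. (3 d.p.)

The sequences differ at 10 of 20 sites (1, 2, 5, 7, 10, 11, 15, 17, 19, 20), so p = 10/20 = 0.5.
d = −(3/4) ln(1 − 4p/3) = −0.75 ln(1 − 0.666667) = −0.75 ln(0.333333)
  = −0.75 × (-1.098613) = 0.823960 substitutions/site.

0.824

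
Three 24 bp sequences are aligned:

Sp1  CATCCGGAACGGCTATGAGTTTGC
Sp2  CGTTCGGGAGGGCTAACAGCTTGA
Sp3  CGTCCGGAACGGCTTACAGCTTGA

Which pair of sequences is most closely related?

Sp2 and Sp3

Sp1–Sp2: 8/24 differ, p = 0.333, d = 0.441.
Sp1–Sp3: 6/24 differ, p = 0.250, d = 0.304.
Sp2–Sp3: 4/24 differ, p = 0.167, d = 0.188.
The smallest distance is between Sp2 and Sp3.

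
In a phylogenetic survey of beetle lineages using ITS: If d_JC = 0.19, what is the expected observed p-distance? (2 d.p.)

p = (3/4)(1 − e^(−4d/3)) = 0.75 × (1 − e^(-0.253333)) = 0.75 × (1 − 0.776209) = 0.167843.

0.17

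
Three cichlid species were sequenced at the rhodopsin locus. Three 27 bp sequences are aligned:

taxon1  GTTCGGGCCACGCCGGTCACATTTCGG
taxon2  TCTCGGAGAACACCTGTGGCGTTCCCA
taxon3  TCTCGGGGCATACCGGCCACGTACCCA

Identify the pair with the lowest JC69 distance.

taxon1–taxon2: 13/27 differ, p = 0.481, d = 0.770.
taxon1–taxon3: 11/27 differ, p = 0.407, d = 0.588.
taxon2–taxon3: 8/27 differ, p = 0.296, d = 0.377.
The smallest distance is between taxon2 and taxon3.

taxon2 and taxon3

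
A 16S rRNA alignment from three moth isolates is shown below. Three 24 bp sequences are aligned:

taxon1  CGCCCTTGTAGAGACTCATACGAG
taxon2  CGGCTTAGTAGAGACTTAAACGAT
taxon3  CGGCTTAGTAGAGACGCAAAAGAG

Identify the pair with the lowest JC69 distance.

taxon2 and taxon3

taxon1–taxon2: 6/24 differ, p = 0.250, d = 0.304.
taxon1–taxon3: 6/24 differ, p = 0.250, d = 0.304.
taxon2–taxon3: 4/24 differ, p = 0.167, d = 0.188.
The smallest distance is between taxon2 and taxon3.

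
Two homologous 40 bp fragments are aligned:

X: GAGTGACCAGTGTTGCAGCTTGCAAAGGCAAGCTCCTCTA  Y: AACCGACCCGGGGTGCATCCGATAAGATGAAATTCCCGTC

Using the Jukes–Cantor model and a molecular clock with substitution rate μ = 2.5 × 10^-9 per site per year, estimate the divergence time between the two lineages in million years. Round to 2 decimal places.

The sequences differ at 20 of 40 sites, so p = 20/40 = 0.5.
d = −(3/4) ln(1 − 4p/3) = −0.75 ln(1 − 0.666667) = −0.75 ln(0.333333)
  = −0.75 × (-1.098613) = 0.823960 substitutions/site.
Under a molecular clock d = 2μt, so t = d/(2μ) = 0.823960 / (2 × 2.5 × 10^-9) = 164.79 million years.

164.79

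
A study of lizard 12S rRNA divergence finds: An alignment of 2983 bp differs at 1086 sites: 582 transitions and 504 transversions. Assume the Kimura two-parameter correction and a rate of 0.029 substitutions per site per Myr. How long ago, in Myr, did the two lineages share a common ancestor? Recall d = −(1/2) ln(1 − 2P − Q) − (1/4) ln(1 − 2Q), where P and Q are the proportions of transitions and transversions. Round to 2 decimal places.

P = 582/2983 ≈ 0.195106 and Q = 504/2983 ≈ 0.168957.
Under the Kimura two-parameter model, d = −½ ln(1 − 2P − Q) − ¼ ln(1 − 2Q).
1 − 2P − Q = 0.440831, giving −½ ln(0.440831) = 0.409547.
1 − 2Q = 0.662086, giving −¼ ln(0.662086) = 0.103090.
d = 0.409547 + 0.103090 = 0.512637.
Under a molecular clock d = 2μt, so t = d/(2μ) = 0.512637 / (2 × 0.029) = 8.84 Myr.

8.84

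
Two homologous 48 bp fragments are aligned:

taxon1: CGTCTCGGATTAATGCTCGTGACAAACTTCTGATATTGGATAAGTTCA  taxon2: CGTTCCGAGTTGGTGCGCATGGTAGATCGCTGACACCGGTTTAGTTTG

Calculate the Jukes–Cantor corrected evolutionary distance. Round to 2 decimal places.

0.66

The sequences differ at 21 of 48 sites, so p = 21/48 = 0.4375.
d = −(3/4) ln(1 − 4p/3) = −0.75 ln(1 − 0.583333) = −0.75 ln(0.416667)
  = −0.75 × (-0.875468) = 0.656601 substitutions/site.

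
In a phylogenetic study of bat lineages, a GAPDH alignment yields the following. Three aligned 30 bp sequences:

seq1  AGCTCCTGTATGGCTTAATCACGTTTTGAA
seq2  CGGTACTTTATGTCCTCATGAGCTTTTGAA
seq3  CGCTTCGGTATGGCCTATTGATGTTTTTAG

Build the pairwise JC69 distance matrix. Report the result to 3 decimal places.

d(seq1,seq2) = 0.441, d(seq1,seq3) = 0.383, d(seq2,seq3) = 0.503

seq1–seq2: 10/30 sites differ → p ≈ 0.333333, d = −0.75 ln(1 − 0.444444) = 0.440839 ≈ 0.441.
seq1–seq3: 9/30 sites differ → p = 0.3, d = −0.75 ln(1 − 0.4) = 0.383119 ≈ 0.383.
seq2–seq3: 11/30 sites differ → p ≈ 0.366667, d = −0.75 ln(1 − 0.488889) = 0.503376 ≈ 0.503.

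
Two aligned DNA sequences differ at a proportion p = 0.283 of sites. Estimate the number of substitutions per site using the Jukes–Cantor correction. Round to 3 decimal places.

0.355

d = −(3/4) ln(1 − 4p/3) = −0.75 ln(1 − 0.377333) = −0.75 ln(0.622667)
  = −0.75 × (-0.473743) = 0.355307 substitutions/site.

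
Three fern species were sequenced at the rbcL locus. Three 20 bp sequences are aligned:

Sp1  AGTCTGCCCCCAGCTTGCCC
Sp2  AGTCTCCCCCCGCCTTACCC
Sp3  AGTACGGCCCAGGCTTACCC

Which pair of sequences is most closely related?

Sp1 and Sp2

Sp1–Sp2: 4/20 differ, p = 0.200, d = 0.233.
Sp1–Sp3: 6/20 differ, p = 0.300, d = 0.383.
Sp2–Sp3: 6/20 differ, p = 0.300, d = 0.383.
The smallest distance is between Sp1 and Sp2.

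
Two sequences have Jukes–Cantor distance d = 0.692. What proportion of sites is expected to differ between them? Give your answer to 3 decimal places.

p = (3/4)(1 − e^(−4d/3)) = 0.75 × (1 − e^(-0.922667)) = 0.75 × (1 − 0.397458) = 0.451907.

0.452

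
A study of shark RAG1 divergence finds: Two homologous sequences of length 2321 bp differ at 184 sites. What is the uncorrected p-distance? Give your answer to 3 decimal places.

0.079

p = 184/2321 = 0.079276… ≈ 0.079 (to 3 d.p.).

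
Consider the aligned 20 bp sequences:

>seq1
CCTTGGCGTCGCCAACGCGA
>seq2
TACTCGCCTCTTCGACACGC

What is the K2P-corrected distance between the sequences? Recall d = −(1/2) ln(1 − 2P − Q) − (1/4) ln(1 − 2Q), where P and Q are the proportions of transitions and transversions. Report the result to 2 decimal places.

0.87

Of 20 sites, 5 differences are transitions and 5 are transversions, so P = 5/20 = 0.25 and Q = 5/20 = 0.25.
Under the Kimura two-parameter model, d = −½ ln(1 − 2P − Q) − ¼ ln(1 − 2Q).
1 − 2P − Q = 0.25, giving −½ ln(0.25) = 0.693147.
1 − 2Q = 0.5, giving −¼ ln(0.5) = 0.173287.
d = 0.693147 + 0.173287 = 0.866434.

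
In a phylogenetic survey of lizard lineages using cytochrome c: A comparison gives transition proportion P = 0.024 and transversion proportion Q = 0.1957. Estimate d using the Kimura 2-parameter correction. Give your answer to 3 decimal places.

0.264

Under the Kimura two-parameter model, d = −½ ln(1 − 2P − Q) − ¼ ln(1 − 2Q).
1 − 2P − Q = 0.7563, giving −½ ln(0.7563) = 0.139659.
1 − 2Q = 0.6086, giving −¼ ln(0.6086) = 0.124149.
d = 0.139659 + 0.124149 = 0.263808.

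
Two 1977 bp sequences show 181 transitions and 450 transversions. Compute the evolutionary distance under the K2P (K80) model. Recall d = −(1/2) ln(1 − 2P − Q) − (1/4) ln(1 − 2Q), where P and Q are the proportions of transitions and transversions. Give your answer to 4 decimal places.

0.4163

P = 181/1977 ≈ 0.091553 and Q = 450/1977 ≈ 0.227618.
Under the Kimura two-parameter model, d = −½ ln(1 − 2P − Q) − ¼ ln(1 − 2Q).
1 − 2P − Q = 0.589276, giving −½ ln(0.589276) = 0.264430.
1 − 2Q = 0.544764, giving −¼ ln(0.544764) = 0.151851.
d = 0.264430 + 0.151851 = 0.416281.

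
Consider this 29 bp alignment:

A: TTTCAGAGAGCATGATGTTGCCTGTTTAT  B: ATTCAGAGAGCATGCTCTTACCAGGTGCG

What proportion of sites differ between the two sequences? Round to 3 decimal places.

The sequences differ at 9 of 29 positions (sites 1, 15, 17, 20, 23, 25, 27, 28, 29).
p = 9/29 = 0.310344… ≈ 0.310 (to 3 d.p.).

0.310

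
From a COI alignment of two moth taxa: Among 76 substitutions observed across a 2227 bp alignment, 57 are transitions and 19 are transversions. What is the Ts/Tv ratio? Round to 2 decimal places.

R = 57/19 = 3.00.

3.00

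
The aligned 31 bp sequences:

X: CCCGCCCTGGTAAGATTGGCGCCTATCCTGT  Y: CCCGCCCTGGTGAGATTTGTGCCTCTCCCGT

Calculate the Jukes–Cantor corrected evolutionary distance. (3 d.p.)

The sequences differ at 5 of 31 sites (12, 18, 20, 25, 29), so p = 5/31 ≈ 0.16129.
d = −(3/4) ln(1 − 4p/3) = −0.75 ln(1 − 0.215053) = −0.75 ln(0.784947)
  = −0.75 × (-0.242139) = 0.181604 substitutions/site.

0.182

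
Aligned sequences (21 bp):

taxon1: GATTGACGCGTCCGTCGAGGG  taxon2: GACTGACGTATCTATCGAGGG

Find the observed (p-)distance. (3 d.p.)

0.238

The sequences differ at 5 of 21 positions (sites 3, 9, 10, 13, 14).
p = 5/21 = 0.238095… ≈ 0.238 (to 3 d.p.).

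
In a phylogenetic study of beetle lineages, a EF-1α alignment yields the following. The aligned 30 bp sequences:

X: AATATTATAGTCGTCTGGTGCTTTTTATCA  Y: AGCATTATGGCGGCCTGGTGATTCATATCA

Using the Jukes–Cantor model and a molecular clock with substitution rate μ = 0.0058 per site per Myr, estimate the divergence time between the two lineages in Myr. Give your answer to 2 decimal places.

The sequences differ at 9 of 30 sites (2, 3, 9, 11, 12, 14, 21, 24, 25), so p = 9/30 = 0.3.
d = −(3/4) ln(1 − 4p/3) = −0.75 ln(1 − 0.4) = −0.75 ln(0.6)
  = −0.75 × (-0.510826) = 0.383120 substitutions/site.
Under a molecular clock d = 2μt, so t = d/(2μ) = 0.383120 / (2 × 0.0058) = 33.03 Myr.

33.03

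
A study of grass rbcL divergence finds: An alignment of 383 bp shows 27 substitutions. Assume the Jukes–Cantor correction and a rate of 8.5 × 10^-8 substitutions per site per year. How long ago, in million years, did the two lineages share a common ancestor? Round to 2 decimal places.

0.44

p = 27/383 ≈ 0.070496.
d = −(3/4) ln(1 − 4p/3) = −0.75 ln(1 − 0.093995) = −0.75 ln(0.906005)
  = −0.75 × (-0.098710) = 0.074033 substitutions/site.
Under a molecular clock d = 2μt, so t = d/(2μ) = 0.074033 / (2 × 8.5 × 10^-8) = 0.44 million years.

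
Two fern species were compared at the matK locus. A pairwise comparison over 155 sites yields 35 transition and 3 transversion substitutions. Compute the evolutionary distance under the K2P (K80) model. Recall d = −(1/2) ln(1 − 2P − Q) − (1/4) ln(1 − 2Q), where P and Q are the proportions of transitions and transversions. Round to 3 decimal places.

P = 35/155 ≈ 0.225806 and Q = 3/155 ≈ 0.019355.
Under the Kimura two-parameter model, d = −½ ln(1 − 2P − Q) − ¼ ln(1 − 2Q).
1 − 2P − Q = 0.529033, giving −½ ln(0.529033) = 0.318352.
1 − 2Q = 0.96129, giving −¼ ln(0.96129) = 0.009870.
d = 0.318352 + 0.009870 = 0.328222.

0.328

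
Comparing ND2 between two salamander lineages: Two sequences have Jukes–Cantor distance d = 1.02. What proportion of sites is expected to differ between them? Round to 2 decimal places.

p = (3/4)(1 − e^(−4d/3)) = 0.75 × (1 − e^(-1.36)) = 0.75 × (1 − 0.256661) = 0.557504.

0.56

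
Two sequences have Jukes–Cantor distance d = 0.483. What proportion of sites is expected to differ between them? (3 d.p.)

p = (3/4)(1 − e^(−4d/3)) = 0.75 × (1 − e^(-0.644)) = 0.75 × (1 − 0.525187) = 0.356110.

0.356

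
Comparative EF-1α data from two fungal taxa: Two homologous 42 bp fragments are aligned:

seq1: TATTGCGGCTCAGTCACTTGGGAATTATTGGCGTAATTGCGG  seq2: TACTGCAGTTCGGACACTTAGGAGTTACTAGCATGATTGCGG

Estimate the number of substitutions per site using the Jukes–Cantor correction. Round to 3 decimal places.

0.322

The sequences differ at 11 of 42 sites, so p = 11/42 ≈ 0.261905.
d = −(3/4) ln(1 − 4p/3) = −0.75 ln(1 − 0.349207) = −0.75 ln(0.650793)
  = −0.75 × (-0.429564) = 0.322173 substitutions/site.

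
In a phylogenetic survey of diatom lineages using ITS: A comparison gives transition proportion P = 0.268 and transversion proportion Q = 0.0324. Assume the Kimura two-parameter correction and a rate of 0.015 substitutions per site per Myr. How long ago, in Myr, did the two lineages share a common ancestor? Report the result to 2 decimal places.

14.56

Under the Kimura two-parameter model, d = −½ ln(1 − 2P − Q) − ¼ ln(1 − 2Q).
1 − 2P − Q = 0.4316, giving −½ ln(0.4316) = 0.420128.
1 − 2Q = 0.9352, giving −¼ ln(0.9352) = 0.016749.
d = 0.420128 + 0.016749 = 0.436877.
Under a molecular clock d = 2μt, so t = d/(2μ) = 0.436877 / (2 × 0.015) = 14.56 Myr.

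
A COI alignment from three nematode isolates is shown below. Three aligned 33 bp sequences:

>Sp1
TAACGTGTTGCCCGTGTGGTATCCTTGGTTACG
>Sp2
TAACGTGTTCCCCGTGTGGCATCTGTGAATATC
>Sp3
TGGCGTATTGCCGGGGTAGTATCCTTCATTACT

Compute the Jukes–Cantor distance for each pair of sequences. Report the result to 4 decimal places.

Sp1–Sp2: 8/33 sites differ → p ≈ 0.242424, d = −0.75 ln(1 − 0.323232) = 0.292820 ≈ 0.2928.
Sp1–Sp3: 9/33 sites differ → p ≈ 0.272727, d = −0.75 ln(1 − 0.363636) = 0.338988 ≈ 0.3390.
Sp2–Sp3: 14/33 sites differ → p ≈ 0.424242, d = −0.75 ln(1 − 0.565656) = 0.625439 ≈ 0.6254.

d(Sp1,Sp2) = 0.2928, d(Sp1,Sp3) = 0.3390, d(Sp2,Sp3) = 0.6254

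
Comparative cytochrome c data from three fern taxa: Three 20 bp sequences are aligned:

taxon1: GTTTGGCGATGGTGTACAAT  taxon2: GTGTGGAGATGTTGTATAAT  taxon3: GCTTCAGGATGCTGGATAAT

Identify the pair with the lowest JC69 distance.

taxon1–taxon2: 4/20 differ, p = 0.200, d = 0.233.
taxon1–taxon3: 7/20 differ, p = 0.350, d = 0.471.
taxon2–taxon3: 7/20 differ, p = 0.350, d = 0.471.
The smallest distance is between taxon1 and taxon2.

taxon1 and taxon2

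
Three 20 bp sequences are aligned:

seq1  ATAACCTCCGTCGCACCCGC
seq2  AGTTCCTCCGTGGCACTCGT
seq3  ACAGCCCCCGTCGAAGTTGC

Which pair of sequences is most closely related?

seq1 and seq2

seq1–seq2: 6/20 differ, p = 0.300, d = 0.383.
seq1–seq3: 7/20 differ, p = 0.350, d = 0.471.
seq2–seq3: 9/20 differ, p = 0.450, d = 0.687.
The smallest distance is between seq1 and seq2.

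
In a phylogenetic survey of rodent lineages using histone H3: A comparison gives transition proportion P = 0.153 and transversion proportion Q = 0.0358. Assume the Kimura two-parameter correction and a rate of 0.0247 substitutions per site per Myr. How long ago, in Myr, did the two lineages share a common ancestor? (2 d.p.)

4.61

Under the Kimura two-parameter model, d = −½ ln(1 − 2P − Q) − ¼ ln(1 − 2Q).
1 − 2P − Q = 0.6582, giving −½ ln(0.6582) = 0.209123.
1 − 2Q = 0.9284, giving −¼ ln(0.9284) = 0.018573.
d = 0.209123 + 0.018573 = 0.227696.
Under a molecular clock d = 2μt, so t = d/(2μ) = 0.227696 / (2 × 0.0247) = 4.61 Myr.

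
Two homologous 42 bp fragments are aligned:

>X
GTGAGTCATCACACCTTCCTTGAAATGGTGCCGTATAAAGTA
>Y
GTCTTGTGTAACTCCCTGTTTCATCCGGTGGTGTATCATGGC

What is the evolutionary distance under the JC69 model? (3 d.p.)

0.824

The sequences differ at 21 of 42 sites, so p = 21/42 = 0.5.
d = −(3/4) ln(1 − 4p/3) = −0.75 ln(1 − 0.666667) = −0.75 ln(0.333333)
  = −0.75 × (-1.098613) = 0.823960 substitutions/site.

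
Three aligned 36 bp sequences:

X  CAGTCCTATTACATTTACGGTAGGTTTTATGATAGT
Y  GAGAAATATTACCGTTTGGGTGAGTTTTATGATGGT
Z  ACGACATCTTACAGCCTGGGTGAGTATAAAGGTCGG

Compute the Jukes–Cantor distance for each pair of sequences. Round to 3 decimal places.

X–Y: 11/36 sites differ → p ≈ 0.305556, d = −0.75 ln(1 − 0.407408) = 0.392437 ≈ 0.392.
X–Z: 18/36 sites differ → p = 0.5, d = −0.75 ln(1 − 0.666667) = 0.823960 ≈ 0.824.
Y–Z: 13/36 sites differ → p ≈ 0.361111, d = −0.75 ln(1 − 0.481481) = 0.492584 ≈ 0.493.

d(X,Y) = 0.392, d(X,Z) = 0.824, d(Y,Z) = 0.493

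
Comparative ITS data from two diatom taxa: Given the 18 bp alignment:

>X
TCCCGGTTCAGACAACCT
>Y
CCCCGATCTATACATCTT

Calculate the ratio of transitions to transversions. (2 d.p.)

2.50

Transitions are A↔G and C↔T; transversions are all other mismatches.
Transitions: 5. Transversions: 2.
R = 5/2 = 2.50.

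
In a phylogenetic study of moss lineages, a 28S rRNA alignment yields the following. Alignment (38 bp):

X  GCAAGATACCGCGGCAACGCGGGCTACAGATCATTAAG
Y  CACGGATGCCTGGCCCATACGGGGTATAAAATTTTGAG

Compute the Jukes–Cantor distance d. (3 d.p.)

0.749

The sequences differ at 18 of 38 sites, so p = 18/38 ≈ 0.473684.
d = −(3/4) ln(1 − 4p/3) = −0.75 ln(1 − 0.631579) = −0.75 ln(0.368421)
  = −0.75 × (-0.998529) = 0.748897 substitutions/site.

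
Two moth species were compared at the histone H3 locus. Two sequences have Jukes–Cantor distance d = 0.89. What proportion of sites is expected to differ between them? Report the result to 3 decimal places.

p = (3/4)(1 − e^(−4d/3)) = 0.75 × (1 − e^(-1.186667)) = 0.75 × (1 − 0.305237) = 0.521072.

0.521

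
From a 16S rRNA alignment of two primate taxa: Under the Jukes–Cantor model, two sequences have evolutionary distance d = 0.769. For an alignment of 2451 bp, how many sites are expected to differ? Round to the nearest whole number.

Invert JC69: p = (3/4)(1 − e^(−4d/3)) = 0.75 × (1 − e^(-1.025333)) = 0.75 × (1 − 0.358677) = 0.480992.
Expected differing sites = pL ≈ 0.480992 × 2451 = 1178.911392 ≈ 1179.

1179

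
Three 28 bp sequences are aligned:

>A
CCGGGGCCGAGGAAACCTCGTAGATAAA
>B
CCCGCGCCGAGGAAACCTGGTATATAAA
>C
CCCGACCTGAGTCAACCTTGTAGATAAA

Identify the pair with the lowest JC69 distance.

A and B

A–B: 4/28 differ, p = 0.143, d = 0.158.
A–C: 7/28 differ, p = 0.250, d = 0.304.
B–C: 7/28 differ, p = 0.250, d = 0.304.
The smallest distance is between A and B.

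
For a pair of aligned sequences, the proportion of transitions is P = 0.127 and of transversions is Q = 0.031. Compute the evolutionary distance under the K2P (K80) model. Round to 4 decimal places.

0.1837

Under the Kimura two-parameter model, d = −½ ln(1 − 2P − Q) − ¼ ln(1 − 2Q).
1 − 2P − Q = 0.715, giving −½ ln(0.715) = 0.167736.
1 − 2Q = 0.938, giving −¼ ln(0.938) = 0.016001.
d = 0.167736 + 0.016001 = 0.183737.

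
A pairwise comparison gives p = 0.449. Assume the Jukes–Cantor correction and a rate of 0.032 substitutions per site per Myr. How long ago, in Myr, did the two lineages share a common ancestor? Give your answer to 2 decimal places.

d = −(3/4) ln(1 − 4p/3) = −0.75 ln(1 − 0.598667) = −0.75 ln(0.401333)
  = −0.75 × (-0.912964) = 0.684723 substitutions/site.
Under a molecular clock d = 2μt, so t = d/(2μ) = 0.684723 / (2 × 0.032) = 10.70 Myr.

10.70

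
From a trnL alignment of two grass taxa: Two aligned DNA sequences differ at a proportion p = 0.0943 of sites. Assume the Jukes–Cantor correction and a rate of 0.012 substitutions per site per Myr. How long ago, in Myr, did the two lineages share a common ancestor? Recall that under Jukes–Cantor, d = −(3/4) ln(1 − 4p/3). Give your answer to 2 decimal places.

4.20

d = −(3/4) ln(1 − 4p/3) = −0.75 ln(1 − 0.125733) = −0.75 ln(0.874267)
  = −0.75 × (-0.134369) = 0.100777 substitutions/site.
Under a molecular clock d = 2μt, so t = d/(2μ) = 0.100777 / (2 × 0.012) = 4.20 Myr.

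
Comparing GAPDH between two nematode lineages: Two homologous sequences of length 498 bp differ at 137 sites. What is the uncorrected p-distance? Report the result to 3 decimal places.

0.275

p = 137/498 = 0.275100… ≈ 0.275 (to 3 d.p.).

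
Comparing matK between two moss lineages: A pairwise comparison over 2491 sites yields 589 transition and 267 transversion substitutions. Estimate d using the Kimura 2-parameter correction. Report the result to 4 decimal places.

P = 589/2491 ≈ 0.236451 and Q = 267/2491 ≈ 0.107186.
Under the Kimura two-parameter model, d = −½ ln(1 − 2P − Q) − ¼ ln(1 − 2Q).
1 − 2P − Q = 0.419912, giving −½ ln(0.419912) = 0.433855.
1 − 2Q = 0.785628, giving −¼ ln(0.785628) = 0.060318.
d = 0.433855 + 0.060318 = 0.494173.

0.4942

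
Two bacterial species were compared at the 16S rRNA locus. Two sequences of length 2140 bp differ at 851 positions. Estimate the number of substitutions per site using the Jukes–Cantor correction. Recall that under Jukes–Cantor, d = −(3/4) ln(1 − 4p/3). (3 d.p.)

0.567

p = 851/2140 ≈ 0.397664.
d = −(3/4) ln(1 − 4p/3) = −0.75 ln(1 − 0.530219) = −0.75 ln(0.469781)
  = −0.75 × (-0.755489) = 0.566617 substitutions/site.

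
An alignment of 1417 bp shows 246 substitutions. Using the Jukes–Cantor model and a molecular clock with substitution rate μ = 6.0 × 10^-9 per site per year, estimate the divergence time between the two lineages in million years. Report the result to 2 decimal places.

16.46

p = 246/1417 ≈ 0.173606.
d = −(3/4) ln(1 − 4p/3) = −0.75 ln(1 − 0.231475) = −0.75 ln(0.768525)
  = −0.75 × (-0.263282) = 0.197462 substitutions/site.
Under a molecular clock d = 2μt, so t = d/(2μ) = 0.197462 / (2 × 6.0 × 10^-9) = 16.46 million years.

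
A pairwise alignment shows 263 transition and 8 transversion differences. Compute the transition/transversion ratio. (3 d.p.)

32.875

R = 263/8 = 32.875.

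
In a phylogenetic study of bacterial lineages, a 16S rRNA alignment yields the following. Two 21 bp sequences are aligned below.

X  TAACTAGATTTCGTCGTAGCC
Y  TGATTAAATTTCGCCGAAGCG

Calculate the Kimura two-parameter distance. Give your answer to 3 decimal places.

Of 21 sites, 4 differences are transitions and 2 are transversions, so P = 4/21 ≈ 0.190476 and Q = 2/21 ≈ 0.095238.
Under the Kimura two-parameter model, d = −½ ln(1 − 2P − Q) − ¼ ln(1 − 2Q).
1 − 2P − Q = 0.52381, giving −½ ln(0.52381) = 0.323313.
1 − 2Q = 0.809524, giving −¼ ln(0.809524) = 0.052827.
d = 0.323313 + 0.052827 = 0.376140.

0.376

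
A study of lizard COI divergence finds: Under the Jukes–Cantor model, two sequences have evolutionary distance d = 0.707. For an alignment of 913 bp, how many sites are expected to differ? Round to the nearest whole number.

418

Invert JC69: p = (3/4)(1 − e^(−4d/3)) = 0.75 × (1 − e^(-0.942667)) = 0.75 × (1 − 0.389587) = 0.457810.
Expected differing sites = pL ≈ 0.457810 × 913 = 417.98053 ≈ 418.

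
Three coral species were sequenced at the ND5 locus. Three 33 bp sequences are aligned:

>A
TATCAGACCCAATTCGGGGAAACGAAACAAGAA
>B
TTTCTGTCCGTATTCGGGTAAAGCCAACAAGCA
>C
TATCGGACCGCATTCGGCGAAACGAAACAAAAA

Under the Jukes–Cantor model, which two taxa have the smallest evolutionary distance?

A and C

A–B: 10/33 differ, p = 0.303, d = 0.388.
A–C: 5/33 differ, p = 0.152, d = 0.169.
B–C: 11/33 differ, p = 0.333, d = 0.441.
The smallest distance is between A and C.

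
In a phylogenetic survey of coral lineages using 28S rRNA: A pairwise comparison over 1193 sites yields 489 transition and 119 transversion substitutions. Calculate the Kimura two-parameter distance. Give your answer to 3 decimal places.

1.316

P = 489/1193 ≈ 0.409891 and Q = 119/1193 ≈ 0.099749.
Under the Kimura two-parameter model, d = −½ ln(1 − 2P − Q) − ¼ ln(1 − 2Q).
1 − 2P − Q = 0.080469, giving −½ ln(0.080469) = 1.259942.
1 − 2Q = 0.800502, giving −¼ ln(0.800502) = 0.055629.
d = 1.259942 + 0.055629 = 1.315571.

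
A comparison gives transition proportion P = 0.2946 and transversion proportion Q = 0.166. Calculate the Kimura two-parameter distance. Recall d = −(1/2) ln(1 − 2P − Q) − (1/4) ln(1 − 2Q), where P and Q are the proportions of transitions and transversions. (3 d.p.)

Under the Kimura two-parameter model, d = −½ ln(1 − 2P − Q) − ¼ ln(1 − 2Q).
1 − 2P − Q = 0.2448, giving −½ ln(0.2448) = 0.703657.
1 − 2Q = 0.668, giving −¼ ln(0.668) = 0.100867.
d = 0.703657 + 0.100867 = 0.804524.

0.805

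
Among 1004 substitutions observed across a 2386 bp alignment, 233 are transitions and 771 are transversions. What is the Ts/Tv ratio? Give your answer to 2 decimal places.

0.30

R = 233/771 = 0.302204… ≈ 0.30 (to 2 d.p.).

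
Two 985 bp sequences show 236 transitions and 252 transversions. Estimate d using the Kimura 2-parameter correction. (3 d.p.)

0.843

P = 236/985 ≈ 0.239594 and Q = 252/985 ≈ 0.255838.
Under the Kimura two-parameter model, d = −½ ln(1 − 2P − Q) − ¼ ln(1 − 2Q).
1 − 2P − Q = 0.264974, giving −½ ln(0.264974) = 0.664062.
1 − 2Q = 0.488324, giving −¼ ln(0.488324) = 0.179194.
d = 0.664062 + 0.179194 = 0.843256.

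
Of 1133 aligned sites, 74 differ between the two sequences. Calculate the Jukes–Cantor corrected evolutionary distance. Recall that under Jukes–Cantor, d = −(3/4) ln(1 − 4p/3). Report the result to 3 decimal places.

0.068

p = 74/1133 ≈ 0.065313.
d = −(3/4) ln(1 − 4p/3) = −0.75 ln(1 − 0.087084) = −0.75 ln(0.912916)
  = −0.75 × (-0.091111) = 0.068333 substitutions/site.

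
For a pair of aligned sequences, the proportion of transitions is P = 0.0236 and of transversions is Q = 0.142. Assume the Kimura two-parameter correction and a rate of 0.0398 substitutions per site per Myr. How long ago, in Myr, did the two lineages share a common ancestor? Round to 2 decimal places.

Under the Kimura two-parameter model, d = −½ ln(1 − 2P − Q) − ¼ ln(1 − 2Q).
1 − 2P − Q = 0.8108, giving −½ ln(0.8108) = 0.104867.
1 − 2Q = 0.716, giving −¼ ln(0.716) = 0.083519.
d = 0.104867 + 0.083519 = 0.188386.
Under a molecular clock d = 2μt, so t = d/(2μ) = 0.188386 / (2 × 0.0398) = 2.37 Myr.

2.37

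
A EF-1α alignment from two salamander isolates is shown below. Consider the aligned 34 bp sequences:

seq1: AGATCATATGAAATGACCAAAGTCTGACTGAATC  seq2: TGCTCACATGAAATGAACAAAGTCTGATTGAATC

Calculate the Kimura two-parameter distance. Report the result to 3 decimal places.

0.164

Of 34 sites, 2 differences are transitions and 3 are transversions, so P = 2/34 ≈ 0.058824 and Q = 3/34 ≈ 0.088235.
Under the Kimura two-parameter model, d = −½ ln(1 − 2P − Q) − ¼ ln(1 − 2Q).
1 − 2P − Q = 0.794117, giving −½ ln(0.794117) = 0.115262.
1 − 2Q = 0.82353, giving −¼ ln(0.82353) = 0.048539.
d = 0.115262 + 0.048539 = 0.163801.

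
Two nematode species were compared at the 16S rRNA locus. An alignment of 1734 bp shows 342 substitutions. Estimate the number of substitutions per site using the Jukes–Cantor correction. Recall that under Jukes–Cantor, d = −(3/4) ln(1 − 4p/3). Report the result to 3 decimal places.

p = 342/1734 ≈ 0.197232.
d = −(3/4) ln(1 − 4p/3) = −0.75 ln(1 − 0.262976) = −0.75 ln(0.737024)
  = −0.75 × (-0.305135) = 0.228851 substitutions/site.

0.229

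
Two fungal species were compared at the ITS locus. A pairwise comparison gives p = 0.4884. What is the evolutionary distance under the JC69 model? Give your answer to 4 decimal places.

0.7899

d = −(3/4) ln(1 − 4p/3) = −0.75 ln(1 − 0.6512) = −0.75 ln(0.3488)
  = −0.75 × (-1.053257) = 0.789943 substitutions/site.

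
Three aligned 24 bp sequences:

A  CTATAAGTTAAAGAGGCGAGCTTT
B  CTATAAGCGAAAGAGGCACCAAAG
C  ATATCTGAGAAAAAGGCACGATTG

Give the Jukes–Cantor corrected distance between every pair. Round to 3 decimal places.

A–B: 9/24 sites differ → p = 0.375, d = −0.75 ln(1 − 0.5) = 0.519860 ≈ 0.520.
A–C: 10/24 sites differ → p ≈ 0.416667, d = −0.75 ln(1 − 0.555556) = 0.608198 ≈ 0.608.
B–C: 8/24 sites differ → p ≈ 0.333333, d = −0.75 ln(1 − 0.444444) = 0.440839 ≈ 0.441.

d(A,B) = 0.520, d(A,C) = 0.608, d(B,C) = 0.441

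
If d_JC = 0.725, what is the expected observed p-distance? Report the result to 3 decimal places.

0.465

p = (3/4)(1 − e^(−4d/3)) = 0.75 × (1 − e^(-0.966667)) = 0.75 × (1 − 0.380349) = 0.464738.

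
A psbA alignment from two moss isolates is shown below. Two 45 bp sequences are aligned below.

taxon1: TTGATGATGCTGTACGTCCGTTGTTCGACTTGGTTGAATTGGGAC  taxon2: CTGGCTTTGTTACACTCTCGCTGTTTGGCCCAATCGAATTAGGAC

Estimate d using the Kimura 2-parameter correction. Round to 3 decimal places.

0.899

Of 45 sites, 17 differences are transitions and 3 are transversions, so P = 17/45 ≈ 0.377778 and Q = 3/45 ≈ 0.066667.
Under the Kimura two-parameter model, d = −½ ln(1 − 2P − Q) − ¼ ln(1 − 2Q).
1 − 2P − Q = 0.177777, giving −½ ln(0.177777) = 0.863613.
1 − 2Q = 0.866666, giving −¼ ln(0.866666) = 0.035775.
d = 0.863613 + 0.035775 = 0.899388.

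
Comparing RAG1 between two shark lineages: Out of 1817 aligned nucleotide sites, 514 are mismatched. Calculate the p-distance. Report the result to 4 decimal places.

0.2829

p = 514/1817 = 0.282883… ≈ 0.2829 (to 4 d.p.).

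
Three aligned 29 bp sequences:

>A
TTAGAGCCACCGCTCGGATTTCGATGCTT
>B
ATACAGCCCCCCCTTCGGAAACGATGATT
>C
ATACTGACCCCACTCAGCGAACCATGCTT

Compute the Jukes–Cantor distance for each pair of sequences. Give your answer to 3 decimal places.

d(A,B) = 0.529, d(A,C) = 0.602, d(B,C) = 0.401

A–B: 11/29 sites differ → p ≈ 0.37931, d = −0.75 ln(1 − 0.505747) = 0.528531 ≈ 0.529.
A–C: 12/29 sites differ → p ≈ 0.413793, d = −0.75 ln(1 − 0.551724) = 0.601760 ≈ 0.602.
B–C: 9/29 sites differ → p ≈ 0.310345, d = −0.75 ln(1 − 0.413793) = 0.400562 ≈ 0.401.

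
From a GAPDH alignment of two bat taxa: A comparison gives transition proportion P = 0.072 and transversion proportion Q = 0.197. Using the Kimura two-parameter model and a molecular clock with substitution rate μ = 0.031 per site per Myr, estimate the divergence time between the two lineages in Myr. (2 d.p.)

Under the Kimura two-parameter model, d = −½ ln(1 − 2P − Q) − ¼ ln(1 − 2Q).
1 − 2P − Q = 0.659, giving −½ ln(0.659) = 0.208516.
1 − 2Q = 0.606, giving −¼ ln(0.606) = 0.125219.
d = 0.208516 + 0.125219 = 0.333735.
Under a molecular clock d = 2μt, so t = d/(2μ) = 0.333735 / (2 × 0.031) = 5.38 Myr.

5.38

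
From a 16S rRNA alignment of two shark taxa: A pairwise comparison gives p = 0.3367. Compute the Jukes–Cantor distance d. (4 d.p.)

d = −(3/4) ln(1 − 4p/3) = −0.75 ln(1 − 0.448933) = −0.75 ln(0.551067)
  = −0.75 × (-0.595899) = 0.446924 substitutions/site.

0.4469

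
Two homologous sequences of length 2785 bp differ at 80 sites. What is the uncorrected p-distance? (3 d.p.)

p = 80/2785 = 0.028725… ≈ 0.029 (to 3 d.p.).

0.029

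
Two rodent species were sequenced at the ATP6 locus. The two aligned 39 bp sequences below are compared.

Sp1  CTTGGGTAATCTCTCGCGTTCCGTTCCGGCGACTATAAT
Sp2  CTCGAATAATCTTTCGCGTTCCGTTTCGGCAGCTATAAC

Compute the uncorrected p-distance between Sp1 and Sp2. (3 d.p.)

The sequences differ at 8 of 39 positions (sites 3, 5, 6, 13, 26, 31, 32, 39).
p = 8/39 = 0.205128… ≈ 0.205 (to 3 d.p.).

0.205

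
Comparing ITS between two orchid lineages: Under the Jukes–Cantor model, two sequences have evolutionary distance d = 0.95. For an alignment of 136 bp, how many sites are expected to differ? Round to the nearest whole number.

Invert JC69: p = (3/4)(1 − e^(−4d/3)) = 0.75 × (1 − e^(-1.266667)) = 0.75 × (1 − 0.281769) = 0.538673.
Expected differing sites = pL ≈ 0.538673 × 136 = 73.259528 ≈ 73.

73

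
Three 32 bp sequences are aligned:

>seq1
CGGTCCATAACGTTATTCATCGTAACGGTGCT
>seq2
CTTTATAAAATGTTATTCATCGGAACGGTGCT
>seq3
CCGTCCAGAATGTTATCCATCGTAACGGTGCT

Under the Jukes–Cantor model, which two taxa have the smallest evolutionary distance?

seq1–seq2: 7/32 differ, p = 0.219, d = 0.259.
seq1–seq3: 4/32 differ, p = 0.125, d = 0.137.
seq2–seq3: 7/32 differ, p = 0.219, d = 0.259.
The smallest distance is between seq1 and seq3.

seq1 and seq3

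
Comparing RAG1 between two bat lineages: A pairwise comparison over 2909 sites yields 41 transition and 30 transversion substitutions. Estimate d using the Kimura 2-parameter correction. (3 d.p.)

0.025

P = 41/2909 ≈ 0.014094 and Q = 30/2909 ≈ 0.010313.
Under the Kimura two-parameter model, d = −½ ln(1 − 2P − Q) − ¼ ln(1 − 2Q).
1 − 2P − Q = 0.961499, giving −½ ln(0.961499) = 0.019631.
1 − 2Q = 0.979374, giving −¼ ln(0.979374) = 0.005210.
d = 0.019631 + 0.005210 = 0.024841.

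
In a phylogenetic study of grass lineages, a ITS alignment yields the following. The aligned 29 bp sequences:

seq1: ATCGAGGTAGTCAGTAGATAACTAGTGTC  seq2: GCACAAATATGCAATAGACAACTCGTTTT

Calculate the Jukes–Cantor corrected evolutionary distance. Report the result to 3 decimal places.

0.683

The sequences differ at 13 of 29 sites, so p = 13/29 ≈ 0.448276.
d = −(3/4) ln(1 − 4p/3) = −0.75 ln(1 − 0.597701) = −0.75 ln(0.402299)
  = −0.75 × (-0.910560) = 0.682920 substitutions/site.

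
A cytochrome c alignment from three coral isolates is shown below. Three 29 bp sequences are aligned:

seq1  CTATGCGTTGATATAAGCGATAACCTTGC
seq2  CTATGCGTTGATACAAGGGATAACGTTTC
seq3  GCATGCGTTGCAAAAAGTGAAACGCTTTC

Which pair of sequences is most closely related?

seq1–seq2: 4/29 differ, p = 0.138, d = 0.152.
seq1–seq3: 10/29 differ, p = 0.345, d = 0.462.
seq2–seq3: 10/29 differ, p = 0.345, d = 0.462.
The smallest distance is between seq1 and seq2.

seq1 and seq2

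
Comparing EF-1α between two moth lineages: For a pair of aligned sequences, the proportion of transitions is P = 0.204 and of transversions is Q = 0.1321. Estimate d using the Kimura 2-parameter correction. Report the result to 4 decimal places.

Under the Kimura two-parameter model, d = −½ ln(1 − 2P − Q) − ¼ ln(1 − 2Q).
1 − 2P − Q = 0.4599, giving −½ ln(0.4599) = 0.388373.
1 − 2Q = 0.7358, giving −¼ ln(0.7358) = 0.076699.
d = 0.388373 + 0.076699 = 0.465072.

0.4651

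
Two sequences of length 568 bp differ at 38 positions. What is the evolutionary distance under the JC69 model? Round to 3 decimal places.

p = 38/568 ≈ 0.066901.
d = −(3/4) ln(1 − 4p/3) = −0.75 ln(1 − 0.089201) = −0.75 ln(0.910799)
  = −0.75 × (-0.093433) = 0.070075 substitutions/site.

0.070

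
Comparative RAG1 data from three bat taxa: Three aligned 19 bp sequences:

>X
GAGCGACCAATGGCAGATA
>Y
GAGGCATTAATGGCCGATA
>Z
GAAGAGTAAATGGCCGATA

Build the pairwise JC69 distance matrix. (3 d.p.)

d(X,Y) = 0.324, d(X,Z) = 0.507, d(Y,Z) = 0.247

X–Y: 5/19 sites differ → p ≈ 0.263158, d = −0.75 ln(1 − 0.350877) = 0.324100 ≈ 0.324.
X–Z: 7/19 sites differ → p ≈ 0.368421, d = −0.75 ln(1 − 0.491228) = 0.506816 ≈ 0.507.
Y–Z: 4/19 sites differ → p ≈ 0.210526, d = −0.75 ln(1 − 0.280701) = 0.247109 ≈ 0.247.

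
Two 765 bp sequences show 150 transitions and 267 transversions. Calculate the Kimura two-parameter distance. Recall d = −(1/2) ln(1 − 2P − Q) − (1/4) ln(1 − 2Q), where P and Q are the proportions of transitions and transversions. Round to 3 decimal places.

P = 150/765 ≈ 0.196078 and Q = 267/765 ≈ 0.34902.
Under the Kimura two-parameter model, d = −½ ln(1 − 2P − Q) − ¼ ln(1 − 2Q).
1 − 2P − Q = 0.258824, giving −½ ln(0.258824) = 0.675803.
1 − 2Q = 0.30196, giving −¼ ln(0.30196) = 0.299365.
d = 0.675803 + 0.299365 = 0.975168.

0.975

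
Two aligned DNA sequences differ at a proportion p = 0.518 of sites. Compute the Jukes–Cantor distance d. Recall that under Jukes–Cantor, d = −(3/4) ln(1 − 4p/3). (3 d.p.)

0.880

d = −(3/4) ln(1 − 4p/3) = −0.75 ln(1 − 0.690667) = −0.75 ln(0.309333)
  = −0.75 × (-1.173337) = 0.880003 substitutions/site.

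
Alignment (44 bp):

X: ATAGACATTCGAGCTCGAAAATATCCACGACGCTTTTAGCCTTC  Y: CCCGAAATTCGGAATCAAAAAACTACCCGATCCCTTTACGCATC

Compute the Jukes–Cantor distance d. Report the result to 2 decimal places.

0.59

The sequences differ at 18 of 44 sites, so p = 18/44 ≈ 0.409091.
d = −(3/4) ln(1 − 4p/3) = −0.75 ln(1 − 0.545455) = −0.75 ln(0.454545)
  = −0.75 × (-0.788458) = 0.591344 substitutions/site.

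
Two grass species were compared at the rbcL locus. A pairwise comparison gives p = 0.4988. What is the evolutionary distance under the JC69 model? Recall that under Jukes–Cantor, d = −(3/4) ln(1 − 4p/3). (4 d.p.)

d = −(3/4) ln(1 − 4p/3) = −0.75 ln(1 − 0.665067) = −0.75 ln(0.334933)
  = −0.75 × (-1.093825) = 0.820369 substitutions/site.

0.8204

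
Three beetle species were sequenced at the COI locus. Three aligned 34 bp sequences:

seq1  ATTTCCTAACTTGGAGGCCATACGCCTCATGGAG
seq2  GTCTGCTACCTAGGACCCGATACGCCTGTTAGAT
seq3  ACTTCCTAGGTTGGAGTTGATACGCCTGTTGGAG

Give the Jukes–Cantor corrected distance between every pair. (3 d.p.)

seq1–seq2: 12/34 sites differ → p ≈ 0.352941, d = −0.75 ln(1 − 0.470588) = 0.476991 ≈ 0.477.
seq1–seq3: 8/34 sites differ → p ≈ 0.235294, d = −0.75 ln(1 − 0.313725) = 0.282358 ≈ 0.282.
seq2–seq3: 12/34 sites differ → p ≈ 0.352941, d = −0.75 ln(1 − 0.470588) = 0.476991 ≈ 0.477.

d(seq1,seq2) = 0.477, d(seq1,seq3) = 0.282, d(seq2,seq3) = 0.477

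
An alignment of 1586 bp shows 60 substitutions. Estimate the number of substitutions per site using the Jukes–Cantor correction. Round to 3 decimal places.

p = 60/1586 ≈ 0.037831.
d = −(3/4) ln(1 − 4p/3) = −0.75 ln(1 − 0.050441) = −0.75 ln(0.949559)
  = −0.75 × (-0.051758) = 0.038819 substitutions/site.

0.039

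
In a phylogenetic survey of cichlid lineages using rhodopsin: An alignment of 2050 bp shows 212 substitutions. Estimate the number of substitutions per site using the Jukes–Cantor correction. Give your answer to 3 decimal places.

p = 212/2050 ≈ 0.103415.
d = −(3/4) ln(1 − 4p/3) = −0.75 ln(1 − 0.137887) = −0.75 ln(0.862113)
  = −0.75 × (-0.148369) = 0.111277 substitutions/site.

0.111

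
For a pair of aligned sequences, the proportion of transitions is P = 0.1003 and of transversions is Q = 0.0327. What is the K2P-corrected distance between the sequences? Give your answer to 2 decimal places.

0.15

Under the Kimura two-parameter model, d = −½ ln(1 − 2P − Q) − ¼ ln(1 − 2Q).
1 − 2P − Q = 0.7667, giving −½ ln(0.7667) = 0.132830.
1 − 2Q = 0.9346, giving −¼ ln(0.9346) = 0.016909.
d = 0.132830 + 0.016909 = 0.149739.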